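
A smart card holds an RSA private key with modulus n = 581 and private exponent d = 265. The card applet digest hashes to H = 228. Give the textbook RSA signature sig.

H^2 ≡ 228^2 = 51984 ≡ 275
H^4 ≡ 275^2 = 75625 ≡ 95
H^8 ≡ 95^2 = 9025 ≡ 310
H^16 ≡ 310^2 = 96100 ≡ 235
H^32 ≡ 235^2 = 55225 ≡ 30
H^64 ≡ 30^2 = 900 ≡ 319
H^128 ≡ 319^2 = 101761 ≡ 86
H^256 ≡ 86^2 = 7396 ≡ 424
265 = 256 + 8 + 1, so H^265 ≡ 424·310·228 ≡ 340 (mod 581)

340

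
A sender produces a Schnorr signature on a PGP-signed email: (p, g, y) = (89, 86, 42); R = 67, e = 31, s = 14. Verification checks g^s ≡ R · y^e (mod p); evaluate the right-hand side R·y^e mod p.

20

42^2 = 1764 ≡ 73
42^4 ≡ 73^2 = 5329 ≡ 78
42^8 ≡ 78^2 = 6084 ≡ 32
42^16 ≡ 32^2 = 1024 ≡ 45
31 = 16 + 8 + 4 + 2 + 1, so 42^31 ≡ 45·32·78·73·42 ≡ 80 (mod 89)
R · y^e ≡ 67·80 = 5360 ≡ 20 (mod 89)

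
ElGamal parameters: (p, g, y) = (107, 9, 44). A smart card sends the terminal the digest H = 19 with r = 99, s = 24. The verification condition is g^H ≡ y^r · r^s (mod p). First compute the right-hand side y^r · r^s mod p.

44^99 mod 107 = 14
99^24 mod 107 = 12
y^r · r^s ≡ 14·12 = 168 ≡ 61 (mod 107)

61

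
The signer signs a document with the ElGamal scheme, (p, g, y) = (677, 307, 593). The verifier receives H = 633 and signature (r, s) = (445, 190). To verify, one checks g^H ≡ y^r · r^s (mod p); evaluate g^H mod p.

307^2 = 94249 ≡ 146
307^4 ≡ 146^2 = 21316 ≡ 329
307^8 ≡ 329^2 = 108241 ≡ 598
307^16 ≡ 598^2 = 357604 ≡ 148
307^32 ≡ 148^2 = 21904 ≡ 240
307^64 ≡ 240^2 = 57600 ≡ 55
307^128 ≡ 55^2 = 3025 ≡ 317
307^256 ≡ 317^2 = 100489 ≡ 293
307^512 ≡ 293^2 = 85849 ≡ 547
633 = 512 + 64 + 32 + 16 + 8 + 1, so 307^633 ≡ 547·55·240·148·598·307 ≡ 596 (mod 677)

596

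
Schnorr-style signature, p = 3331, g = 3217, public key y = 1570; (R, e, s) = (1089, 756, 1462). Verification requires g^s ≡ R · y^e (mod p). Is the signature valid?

g^s mod p:
Squares mod 3331: 3217^1≡3217, 3217^2≡3003, 3217^4≡992, 3217^8≡1419, 3217^16≡1637, 3217^32≡1645, 3217^64≡1253, 3217^128≡1108, 3217^256≡1856, 3217^512≡482, 3217^1024≡2485
1462 = 1024 + 256 + 128 + 32 + 16 + 4 + 2, so 3217^1462 ≡ 2485·1856·1108·1645·1637·992·3003 ≡ 37 (mod 3331)
R · y^e mod p:
Squares mod 3331: 1570^1≡1570, 1570^2≡3291, 1570^4≡1600, 1570^8≡1792, 1570^16≡180, 1570^32≡2421, 1570^64≡2012, 1570^128≡979, 1570^256≡2444, 1570^512≡653
756 = 512 + 128 + 64 + 32 + 16 + 4, so 1570^756 ≡ 653·979·2012·2421·180·1600 ≡ 1924 (mod 3331)
1089·1924 = 2095236 ≡ 37 (mod 3331)
37 ≡ 37 (mod 3331); signature holds.

valid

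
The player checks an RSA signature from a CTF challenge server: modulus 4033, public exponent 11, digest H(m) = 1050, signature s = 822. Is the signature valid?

valid

s^2 ≡ 822^2 = 675684 ≡ 2173
s^4 ≡ 2173^2 = 4721929 ≡ 3319
s^8 ≡ 3319^2 = 11015761 ≡ 1638
11 = 8 + 2 + 1, so s^11 ≡ 1638·2173·822 ≡ 1050 (mod 4033)
s^11 mod 4033 = 1050 matches H(m).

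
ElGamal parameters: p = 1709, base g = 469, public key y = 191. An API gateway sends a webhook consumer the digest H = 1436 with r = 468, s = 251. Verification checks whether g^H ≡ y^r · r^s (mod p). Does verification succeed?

fails

Left side g^H mod p:
469^1436 mod 1709 = 1492
Right side y^r · r^s mod p:
191^468 mod 1709 = 1516
468^251 mod 1709 = 1265
1516·1265 = 1917740 ≡ 242 (mod 1709)
1492 ≠ 242, so verification fails.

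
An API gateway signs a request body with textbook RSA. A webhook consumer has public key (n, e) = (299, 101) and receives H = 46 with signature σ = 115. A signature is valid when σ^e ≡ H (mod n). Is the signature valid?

Squares mod 299: σ^1≡115, σ^2≡69, σ^4≡276, σ^8≡230, σ^16≡276, σ^32≡230, σ^64≡276
101 = 64 + 32 + 4 + 1, so σ^101 ≡ 276·230·276·115 ≡ 46 (mod 299)
σ^101 mod 299 = 46 matches H.

valid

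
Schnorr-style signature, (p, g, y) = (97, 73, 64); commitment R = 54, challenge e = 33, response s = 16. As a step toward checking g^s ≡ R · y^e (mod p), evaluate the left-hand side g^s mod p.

61

73^16 mod 97 = 61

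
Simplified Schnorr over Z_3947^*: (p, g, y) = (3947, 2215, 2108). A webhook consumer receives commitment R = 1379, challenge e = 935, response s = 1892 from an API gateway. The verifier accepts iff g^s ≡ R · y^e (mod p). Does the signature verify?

g^s mod p:
2215^2 = 4906225 ≡ 104
2215^4 ≡ 104^2 = 10816 ≡ 2922
2215^8 ≡ 2922^2 = 8538084 ≡ 723
2215^16 ≡ 723^2 = 522729 ≡ 1725
2215^32 ≡ 1725^2 = 2975625 ≡ 3534
2215^64 ≡ 3534^2 = 12489156 ≡ 848
2215^128 ≡ 848^2 = 719104 ≡ 750
2215^256 ≡ 750^2 = 562500 ≡ 2026
2215^512 ≡ 2026^2 = 4104676 ≡ 3743
2215^1024 ≡ 3743^2 = 14010049 ≡ 2146
1892 = 1024 + 512 + 256 + 64 + 32 + 4, so 2215^1892 ≡ 2146·3743·2026·848·3534·2922 ≡ 2109 (mod 3947)
R · y^e mod p:
2108^2 = 4443664 ≡ 3289
2108^4 ≡ 3289^2 = 10817521 ≡ 2741
2108^8 ≡ 2741^2 = 7513081 ≡ 1940
2108^16 ≡ 1940^2 = 3763600 ≡ 2109
2108^32 ≡ 2109^2 = 4447881 ≡ 3559
2108^64 ≡ 3559^2 = 12666481 ≡ 558
2108^128 ≡ 558^2 = 311364 ≡ 3498
2108^256 ≡ 3498^2 = 12236004 ≡ 304
2108^512 ≡ 304^2 = 92416 ≡ 1635
935 = 512 + 256 + 128 + 32 + 4 + 2 + 1, so 2108^935 ≡ 1635·304·3498·3559·2741·3289·2108 ≡ 1674 (mod 3947)
1379·1674 = 2308446 ≡ 3398 (mod 3947)
2109 ≠ 3398; the check fails.

does not verify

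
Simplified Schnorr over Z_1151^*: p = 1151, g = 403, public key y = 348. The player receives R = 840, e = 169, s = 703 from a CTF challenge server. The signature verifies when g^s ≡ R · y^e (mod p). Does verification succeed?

g^s mod p:
403^2 = 162409 ≡ 118
403^4 ≡ 118^2 = 13924 ≡ 112
403^8 ≡ 112^2 = 12544 ≡ 1034
403^16 ≡ 1034^2 = 1069156 ≡ 1028
403^32 ≡ 1028^2 = 1056784 ≡ 166
403^64 ≡ 166^2 = 27556 ≡ 1083
403^128 ≡ 1083^2 = 1172889 ≡ 20
403^256 ≡ 20^2 = 400
403^512 ≡ 400^2 = 160000 ≡ 11
703 = 512 + 128 + 32 + 16 + 8 + 4 + 2 + 1, so 403^703 ≡ 11·20·166·1028·1034·112·118·403 ≡ 20 (mod 1151)
R · y^e mod p:
348^2 = 121104 ≡ 249
348^4 ≡ 249^2 = 62001 ≡ 998
348^8 ≡ 998^2 = 996004 ≡ 389
348^16 ≡ 389^2 = 151321 ≡ 540
348^32 ≡ 540^2 = 291600 ≡ 397
348^64 ≡ 397^2 = 157609 ≡ 1073
348^128 ≡ 1073^2 = 1151329 ≡ 329
169 = 128 + 32 + 8 + 1, so 348^169 ≡ 329·397·389·348 ≡ 1014 (mod 1151)
840·1014 = 851760 ≡ 20 (mod 1151)
20 ≡ 20 (mod 1151); signature holds.

passes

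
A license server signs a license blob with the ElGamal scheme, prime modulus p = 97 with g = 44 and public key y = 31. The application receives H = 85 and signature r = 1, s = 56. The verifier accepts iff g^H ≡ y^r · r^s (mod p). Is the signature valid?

invalid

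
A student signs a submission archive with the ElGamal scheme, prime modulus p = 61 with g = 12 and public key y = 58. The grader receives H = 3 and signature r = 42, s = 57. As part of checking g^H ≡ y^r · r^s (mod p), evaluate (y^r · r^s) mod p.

58^2 = 3364 ≡ 9
58^4 ≡ 9^2 = 81 ≡ 20
58^8 ≡ 20^2 = 400 ≡ 34
58^16 ≡ 34^2 = 1156 ≡ 58
58^32 ≡ 58^2 = 3364 ≡ 9
42 = 32 + 8 + 2, so 58^42 ≡ 9·34·9 ≡ 9 (mod 61)
42^2 = 1764 ≡ 56
42^4 ≡ 56^2 = 3136 ≡ 25
42^8 ≡ 25^2 = 625 ≡ 15
42^16 ≡ 15^2 = 225 ≡ 42
42^32 ≡ 42^2 = 1764 ≡ 56
57 = 32 + 16 + 8 + 1, so 42^57 ≡ 56·42·15·42 ≡ 9 (mod 61)
y^r · r^s ≡ 9·9 = 81 ≡ 20 (mod 61)

20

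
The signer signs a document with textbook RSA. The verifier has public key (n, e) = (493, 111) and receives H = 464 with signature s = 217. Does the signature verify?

Squares mod 493: s^1≡217, s^2≡254, s^4≡426, s^8≡52, s^16≡239, s^32≡426, s^64≡52
111 = 64 + 32 + 8 + 4 + 2 + 1, so s^111 ≡ 52·426·52·426·254·217 ≡ 259 (mod 493)
s^111 mod 493 = 259, but H = 464.

does not verify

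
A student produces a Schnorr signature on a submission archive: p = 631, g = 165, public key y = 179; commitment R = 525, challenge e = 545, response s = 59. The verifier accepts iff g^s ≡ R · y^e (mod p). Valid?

no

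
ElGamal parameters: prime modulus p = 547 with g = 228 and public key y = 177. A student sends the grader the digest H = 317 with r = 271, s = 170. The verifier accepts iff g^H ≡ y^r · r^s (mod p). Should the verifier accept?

Left side g^H mod p:
228^317 mod 547 = 461
Right side y^r · r^s mod p:
177^271 mod 547 = 62
271^170 mod 547 = 19
62·19 = 1178 ≡ 84 (mod 547)
461 ≠ 84, so verification fails.

reject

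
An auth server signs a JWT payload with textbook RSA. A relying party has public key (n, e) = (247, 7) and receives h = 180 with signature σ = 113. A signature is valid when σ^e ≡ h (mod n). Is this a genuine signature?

Squares mod 247: σ^1≡113, σ^2≡172, σ^4≡191
7 = 4 + 2 + 1, so σ^7 ≡ 191·172·113 ≡ 113 (mod 247)
The recovered value 113 does not match the digest 180.

forged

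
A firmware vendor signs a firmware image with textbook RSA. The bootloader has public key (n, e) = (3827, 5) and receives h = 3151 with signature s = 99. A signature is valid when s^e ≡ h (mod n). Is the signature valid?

s^2 ≡ 99^2 = 9801 ≡ 2147
s^4 ≡ 2147^2 = 4609609 ≡ 1901
5 = 4 + 1, so s^5 ≡ 1901·99 ≡ 676 (mod 3827)
s^5 mod 3827 = 676, but h = 3151.

invalid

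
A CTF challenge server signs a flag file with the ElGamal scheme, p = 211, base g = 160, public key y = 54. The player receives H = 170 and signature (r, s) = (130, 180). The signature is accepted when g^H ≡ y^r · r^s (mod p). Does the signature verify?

verifies

Left side g^H mod p:
160^2 = 25600 ≡ 69
160^4 ≡ 69^2 = 4761 ≡ 119
160^8 ≡ 119^2 = 14161 ≡ 24
160^16 ≡ 24^2 = 576 ≡ 154
160^32 ≡ 154^2 = 23716 ≡ 84
160^64 ≡ 84^2 = 7056 ≡ 93
160^128 ≡ 93^2 = 8649 ≡ 209
170 = 128 + 32 + 8 + 2, so 160^170 ≡ 209·84·24·69 ≡ 101 (mod 211)
Right side y^r · r^s mod p:
54^2 = 2916 ≡ 173
54^4 ≡ 173^2 = 29929 ≡ 178
54^8 ≡ 178^2 = 31684 ≡ 34
54^16 ≡ 34^2 = 1156 ≡ 101
54^32 ≡ 101^2 = 10201 ≡ 73
54^64 ≡ 73^2 = 5329 ≡ 54
54^128 ≡ 54^2 = 2916 ≡ 173
130 = 128 + 2, so 54^130 ≡ 173·173 ≡ 178 (mod 211)
130^2 = 16900 ≡ 20
130^4 ≡ 20^2 = 400 ≡ 189
130^8 ≡ 189^2 = 35721 ≡ 62
130^16 ≡ 62^2 = 3844 ≡ 46
130^32 ≡ 46^2 = 2116 ≡ 6
130^64 ≡ 6^2 = 36
130^128 ≡ 36^2 = 1296 ≡ 30
180 = 128 + 32 + 16 + 4, so 130^180 ≡ 30·6·46·189 ≡ 144 (mod 211)
178·144 = 25632 ≡ 101 (mod 211)
101 ≡ 101 (mod 211), so the signature is genuine.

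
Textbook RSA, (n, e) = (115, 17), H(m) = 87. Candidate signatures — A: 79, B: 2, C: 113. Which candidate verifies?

Candidate A: Squares mod 115: 79^1≡79, 79^2≡31, 79^4≡41, 79^8≡71, 79^16≡96; 17 = 16 + 1, so 79^17 ≡ 96·79 ≡ 109 (mod 115)
Candidate B: Squares mod 115: 2^1≡2, 2^2≡4, 2^4≡16, 2^8≡26, 2^16≡101; 17 = 16 + 1, so 2^17 ≡ 101·2 ≡ 87 (mod 115)
  → matches H(m) = 87
Candidate C: Squares mod 115: 113^1≡113, 113^2≡4, 113^4≡16, 113^8≡26, 113^16≡101; 17 = 16 + 1, so 113^17 ≡ 101·113 ≡ 28 (mod 115)

B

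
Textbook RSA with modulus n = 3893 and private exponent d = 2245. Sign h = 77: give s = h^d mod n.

h^2 ≡ 77^2 = 5929 ≡ 2036
h^4 ≡ 2036^2 = 4145296 ≡ 3144
h^8 ≡ 3144^2 = 9884736 ≡ 409
h^16 ≡ 409^2 = 167281 ≡ 3775
h^32 ≡ 3775^2 = 14250625 ≡ 2245
h^64 ≡ 2245^2 = 5040025 ≡ 2483
h^128 ≡ 2483^2 = 6165289 ≡ 2670
h^256 ≡ 2670^2 = 7128900 ≡ 817
h^512 ≡ 817^2 = 667489 ≡ 1786
h^1024 ≡ 1786^2 = 3189796 ≡ 1429
h^2048 ≡ 1429^2 = 2042041 ≡ 2109
2245 = 2048 + 128 + 64 + 4 + 1, so h^2245 ≡ 2109·2670·2483·3144·77 ≡ 3017 (mod 3893)

3017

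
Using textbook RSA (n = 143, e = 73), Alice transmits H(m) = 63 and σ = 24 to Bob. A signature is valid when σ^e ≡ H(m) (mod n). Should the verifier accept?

σ^2 ≡ 24^2 = 576 ≡ 4
σ^4 ≡ 4^2 = 16
σ^8 ≡ 16^2 = 256 ≡ 113
σ^16 ≡ 113^2 = 12769 ≡ 42
σ^32 ≡ 42^2 = 1764 ≡ 48
σ^64 ≡ 48^2 = 2304 ≡ 16
73 = 64 + 8 + 1, so σ^73 ≡ 16·113·24 ≡ 63 (mod 143)
σ^73 mod 143 = 63 matches H(m).

accept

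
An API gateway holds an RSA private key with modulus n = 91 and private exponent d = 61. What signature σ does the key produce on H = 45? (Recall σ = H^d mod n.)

45

H^2 ≡ 45^2 = 2025 ≡ 23
H^4 ≡ 23^2 = 529 ≡ 74
H^8 ≡ 74^2 = 5476 ≡ 16
H^16 ≡ 16^2 = 256 ≡ 74
H^32 ≡ 74^2 = 5476 ≡ 16
61 = 32 + 16 + 8 + 4 + 1, so H^61 ≡ 16·74·16·74·45 ≡ 45 (mod 91)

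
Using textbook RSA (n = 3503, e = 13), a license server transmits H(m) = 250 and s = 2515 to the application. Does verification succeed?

s^2 ≡ 2515^2 = 6325225 ≡ 2310
s^4 ≡ 2310^2 = 5336100 ≡ 1031
s^8 ≡ 1031^2 = 1062961 ≡ 1552
13 = 8 + 4 + 1, so s^13 ≡ 1552·1031·2515 ≡ 250 (mod 3503)
250 = H(m), so the signature checks out.

passes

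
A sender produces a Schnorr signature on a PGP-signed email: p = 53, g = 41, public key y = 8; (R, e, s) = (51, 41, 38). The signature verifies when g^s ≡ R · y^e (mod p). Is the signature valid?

valid

g^s mod p:
41^2 = 1681 ≡ 38
41^4 ≡ 38^2 = 1444 ≡ 13
41^8 ≡ 13^2 = 169 ≡ 10
41^16 ≡ 10^2 = 100 ≡ 47
41^32 ≡ 47^2 = 2209 ≡ 36
38 = 32 + 4 + 2, so 41^38 ≡ 36·13·38 ≡ 29 (mod 53)
R · y^e mod p:
8^2 = 64 ≡ 11
8^4 ≡ 11^2 = 121 ≡ 15
8^8 ≡ 15^2 = 225 ≡ 13
8^16 ≡ 13^2 = 169 ≡ 10
8^32 ≡ 10^2 = 100 ≡ 47
41 = 32 + 8 + 1, so 8^41 ≡ 47·13·8 ≡ 12 (mod 53)
51·12 = 612 ≡ 29 (mod 53)
29 ≡ 29 (mod 53); signature holds.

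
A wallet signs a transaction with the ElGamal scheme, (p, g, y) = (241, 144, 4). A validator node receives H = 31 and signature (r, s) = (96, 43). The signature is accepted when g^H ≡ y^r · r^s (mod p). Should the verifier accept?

reject

Left side g^H mod p:
Squares mod 241: 144^1≡144, 144^2≡10, 144^4≡100, 144^8≡119, 144^16≡183
31 = 16 + 8 + 4 + 2 + 1, so 144^31 ≡ 183·119·100·10·144 ≡ 97 (mod 241)
Right side y^r · r^s mod p:
Squares mod 241: 4^1≡4, 4^2≡16, 4^4≡15, 4^8≡225, 4^16≡15, 4^32≡225, 4^64≡15
96 = 64 + 32, so 4^96 ≡ 15·225 ≡ 1 (mod 241)
Squares mod 241: 96^1≡96, 96^2≡58, 96^4≡231, 96^8≡100, 96^16≡119, 96^32≡183
43 = 32 + 8 + 2 + 1, so 96^43 ≡ 183·100·58·96 ≡ 82 (mod 241)
1·82 = 82 ≡ 82 (mod 241)
97 ≠ 82, so verification fails.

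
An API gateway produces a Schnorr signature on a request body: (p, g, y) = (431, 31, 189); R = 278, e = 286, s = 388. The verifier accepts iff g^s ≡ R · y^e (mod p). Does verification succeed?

passes

g^s mod p:
31^388 mod 431 = 283
R · y^e mod p:
189^286 mod 431 = 139
278·139 = 38642 ≡ 283 (mod 431)
283 ≡ 283 (mod 431); signature holds.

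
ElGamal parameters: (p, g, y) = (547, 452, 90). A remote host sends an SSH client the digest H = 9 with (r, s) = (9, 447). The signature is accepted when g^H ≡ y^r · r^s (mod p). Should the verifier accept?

reject

Left side g^H mod p:
452^9 mod 547 = 165
Right side y^r · r^s mod p:
90^9 mod 547 = 414
9^447 mod 547 = 304
414·304 = 125856 ≡ 46 (mod 547)
165 ≠ 46, so verification fails.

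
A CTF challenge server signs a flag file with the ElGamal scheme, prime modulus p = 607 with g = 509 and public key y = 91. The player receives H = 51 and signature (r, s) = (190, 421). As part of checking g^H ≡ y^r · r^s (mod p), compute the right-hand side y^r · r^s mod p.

34

91^2 = 8281 ≡ 390
91^4 ≡ 390^2 = 152100 ≡ 350
91^8 ≡ 350^2 = 122500 ≡ 493
91^16 ≡ 493^2 = 243049 ≡ 249
91^32 ≡ 249^2 = 62001 ≡ 87
91^64 ≡ 87^2 = 7569 ≡ 285
91^128 ≡ 285^2 = 81225 ≡ 494
190 = 128 + 32 + 16 + 8 + 4 + 2, so 91^190 ≡ 494·87·249·493·350·390 ≡ 361 (mod 607)
190^2 = 36100 ≡ 287
190^4 ≡ 287^2 = 82369 ≡ 424
190^8 ≡ 424^2 = 179776 ≡ 104
190^16 ≡ 104^2 = 10816 ≡ 497
190^32 ≡ 497^2 = 247009 ≡ 567
190^64 ≡ 567^2 = 321489 ≡ 386
190^128 ≡ 386^2 = 148996 ≡ 281
190^256 ≡ 281^2 = 78961 ≡ 51
421 = 256 + 128 + 32 + 4 + 1, so 190^421 ≡ 51·281·567·424·190 ≡ 217 (mod 607)
y^r · r^s ≡ 361·217 = 78337 ≡ 34 (mod 607)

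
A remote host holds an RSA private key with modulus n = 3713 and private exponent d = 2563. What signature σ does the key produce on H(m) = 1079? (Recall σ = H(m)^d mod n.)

2783

(H(m))^2563 mod 3713 = 2783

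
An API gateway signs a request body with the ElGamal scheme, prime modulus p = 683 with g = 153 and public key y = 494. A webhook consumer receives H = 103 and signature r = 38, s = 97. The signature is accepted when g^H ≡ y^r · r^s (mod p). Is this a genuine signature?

forged

Left side g^H mod p:
153^2 = 23409 ≡ 187
153^4 ≡ 187^2 = 34969 ≡ 136
153^8 ≡ 136^2 = 18496 ≡ 55
153^16 ≡ 55^2 = 3025 ≡ 293
153^32 ≡ 293^2 = 85849 ≡ 474
153^64 ≡ 474^2 = 224676 ≡ 652
103 = 64 + 32 + 4 + 2 + 1, so 153^103 ≡ 652·474·136·187·153 ≡ 597 (mod 683)
Right side y^r · r^s mod p:
494^2 = 244036 ≡ 205
494^4 ≡ 205^2 = 42025 ≡ 362
494^8 ≡ 362^2 = 131044 ≡ 591
494^16 ≡ 591^2 = 349281 ≡ 268
494^32 ≡ 268^2 = 71824 ≡ 109
38 = 32 + 4 + 2, so 494^38 ≡ 109·362·205 ≡ 121 (mod 683)
38^2 = 1444 ≡ 78
38^4 ≡ 78^2 = 6084 ≡ 620
38^8 ≡ 620^2 = 384400 ≡ 554
38^16 ≡ 554^2 = 306916 ≡ 249
38^32 ≡ 249^2 = 62001 ≡ 531
38^64 ≡ 531^2 = 281961 ≡ 565
97 = 64 + 32 + 1, so 38^97 ≡ 565·531·38 ≡ 617 (mod 683)
121·617 = 74657 ≡ 210 (mod 683)
597 ≠ 210, so verification fails.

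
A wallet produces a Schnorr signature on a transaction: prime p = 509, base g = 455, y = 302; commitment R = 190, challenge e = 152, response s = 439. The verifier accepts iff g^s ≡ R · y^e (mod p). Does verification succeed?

fails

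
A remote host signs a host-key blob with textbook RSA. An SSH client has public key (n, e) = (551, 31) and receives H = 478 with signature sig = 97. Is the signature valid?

sig^31 mod 551 = 478
Since 478 equals the digest 478, verification succeeds.

valid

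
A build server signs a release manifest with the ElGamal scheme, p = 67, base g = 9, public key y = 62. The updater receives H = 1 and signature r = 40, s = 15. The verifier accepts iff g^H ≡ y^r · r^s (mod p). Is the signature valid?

Left side g^H mod p:
9^1 mod 67 = 9
Right side y^r · r^s mod p:
62^2 = 3844 ≡ 25
62^4 ≡ 25^2 = 625 ≡ 22
62^8 ≡ 22^2 = 484 ≡ 15
62^16 ≡ 15^2 = 225 ≡ 24
62^32 ≡ 24^2 = 576 ≡ 40
40 = 32 + 8, so 62^40 ≡ 40·15 ≡ 64 (mod 67)
40^2 = 1600 ≡ 59
40^4 ≡ 59^2 = 3481 ≡ 64
40^8 ≡ 64^2 = 4096 ≡ 9
15 = 8 + 4 + 2 + 1, so 40^15 ≡ 9·64·59·40 ≡ 64 (mod 67)
64·64 = 4096 ≡ 9 (mod 67)
9 ≡ 9 (mod 67), so the signature is genuine.

valid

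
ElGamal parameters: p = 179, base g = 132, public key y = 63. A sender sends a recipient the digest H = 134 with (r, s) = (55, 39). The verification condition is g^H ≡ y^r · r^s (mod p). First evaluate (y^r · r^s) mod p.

88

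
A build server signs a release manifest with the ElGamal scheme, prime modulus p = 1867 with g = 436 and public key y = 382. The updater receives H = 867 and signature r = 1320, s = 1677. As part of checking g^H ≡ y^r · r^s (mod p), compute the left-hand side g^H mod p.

Squares mod 1867: 436^1≡436, 436^2≡1529, 436^4≡357, 436^8≡493, 436^16≡339, 436^32≡1034, 436^64≡1232, 436^128≡1820, 436^256≡342, 436^512≡1210
867 = 512 + 256 + 64 + 32 + 2 + 1, so 436^867 ≡ 1210·342·1232·1034·1529·436 ≡ 1170 (mod 1867)

1170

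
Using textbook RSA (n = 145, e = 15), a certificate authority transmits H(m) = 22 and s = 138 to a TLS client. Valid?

yes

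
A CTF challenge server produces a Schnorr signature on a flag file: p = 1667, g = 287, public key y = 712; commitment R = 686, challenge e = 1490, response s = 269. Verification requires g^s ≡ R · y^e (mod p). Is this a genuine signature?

g^s mod p:
287^2 = 82369 ≡ 686
287^4 ≡ 686^2 = 470596 ≡ 502
287^8 ≡ 502^2 = 252004 ≡ 287
287^16 ≡ 287^2 = 82369 ≡ 686
287^32 ≡ 686^2 = 470596 ≡ 502
287^64 ≡ 502^2 = 252004 ≡ 287
287^128 ≡ 287^2 = 82369 ≡ 686
287^256 ≡ 686^2 = 470596 ≡ 502
269 = 256 + 8 + 4 + 1, so 287^269 ≡ 502·287·502·287 ≡ 176 (mod 1667)
R · y^e mod p:
712^2 = 506944 ≡ 176
712^4 ≡ 176^2 = 30976 ≡ 970
712^8 ≡ 970^2 = 940900 ≡ 712
712^16 ≡ 712^2 = 506944 ≡ 176
712^32 ≡ 176^2 = 30976 ≡ 970
712^64 ≡ 970^2 = 940900 ≡ 712
712^128 ≡ 712^2 = 506944 ≡ 176
712^256 ≡ 176^2 = 30976 ≡ 970
712^512 ≡ 970^2 = 940900 ≡ 712
712^1024 ≡ 712^2 = 506944 ≡ 176
1490 = 1024 + 256 + 128 + 64 + 16 + 2, so 712^1490 ≡ 176·970·176·712·176·176 ≡ 686 (mod 1667)
686·686 = 470596 ≡ 502 (mod 1667)
176 ≠ 502; the check fails.

forged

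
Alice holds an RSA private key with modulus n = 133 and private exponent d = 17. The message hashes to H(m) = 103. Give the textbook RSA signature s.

31

(H(m))^2 ≡ 103^2 = 10609 ≡ 102
(H(m))^4 ≡ 102^2 = 10404 ≡ 30
(H(m))^8 ≡ 30^2 = 900 ≡ 102
(H(m))^16 ≡ 102^2 = 10404 ≡ 30
17 = 16 + 1, so (H(m))^17 ≡ 30·103 ≡ 31 (mod 133)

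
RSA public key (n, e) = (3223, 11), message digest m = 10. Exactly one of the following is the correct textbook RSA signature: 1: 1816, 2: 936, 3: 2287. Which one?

Candidate 1: Squares mod 3223: 1816^1≡1816, 1816^2≡727, 1816^4≡3180, 1816^8≡1849; 11 = 8 + 2 + 1, so 1816^11 ≡ 1849·727·1816 ≡ 2322 (mod 3223)
Candidate 2: Squares mod 3223: 936^1≡936, 936^2≡2663, 936^4≡969, 936^8≡1068; 11 = 8 + 2 + 1, so 936^11 ≡ 1068·2663·936 ≡ 3213 (mod 3223)
Candidate 3: Squares mod 3223: 2287^1≡2287, 2287^2≡2663, 2287^4≡969, 2287^8≡1068; 11 = 8 + 2 + 1, so 2287^11 ≡ 1068·2663·2287 ≡ 10 (mod 3223)
  → matches m = 10

3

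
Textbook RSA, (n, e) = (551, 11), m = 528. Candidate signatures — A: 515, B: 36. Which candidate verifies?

A

Candidate A: 515^2 = 265225 ≡ 194; 515^4 ≡ 194^2 = 37636 ≡ 168; 515^8 ≡ 168^2 = 28224 ≡ 123; 11 = 8 + 2 + 1, so 515^11 ≡ 123·194·515 ≡ 528 (mod 551)
  → matches m = 528
Candidate B: 36^2 = 1296 ≡ 194; 36^4 ≡ 194^2 = 37636 ≡ 168; 36^8 ≡ 168^2 = 28224 ≡ 123; 11 = 8 + 2 + 1, so 36^11 ≡ 123·194·36 ≡ 23 (mod 551)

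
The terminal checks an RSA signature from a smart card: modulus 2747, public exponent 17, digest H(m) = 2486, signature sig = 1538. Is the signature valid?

invalid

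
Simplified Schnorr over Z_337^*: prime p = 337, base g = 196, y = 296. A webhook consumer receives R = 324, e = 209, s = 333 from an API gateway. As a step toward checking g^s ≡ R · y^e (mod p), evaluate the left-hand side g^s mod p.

49

196^2 = 38416 ≡ 335
196^4 ≡ 335^2 = 112225 ≡ 4
196^8 ≡ 4^2 = 16
196^16 ≡ 16^2 = 256
196^32 ≡ 256^2 = 65536 ≡ 158
196^64 ≡ 158^2 = 24964 ≡ 26
196^128 ≡ 26^2 = 676 ≡ 2
196^256 ≡ 2^2 = 4
333 = 256 + 64 + 8 + 4 + 1, so 196^333 ≡ 4·26·16·4·196 ≡ 49 (mod 337)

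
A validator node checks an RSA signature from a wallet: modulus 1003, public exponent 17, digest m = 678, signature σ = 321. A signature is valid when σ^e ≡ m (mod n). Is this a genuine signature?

σ^2 ≡ 321^2 = 103041 ≡ 735
σ^4 ≡ 735^2 = 540225 ≡ 611
σ^8 ≡ 611^2 = 373321 ≡ 205
σ^16 ≡ 205^2 = 42025 ≡ 902
17 = 16 + 1, so σ^17 ≡ 902·321 ≡ 678 (mod 1003)
678 = m, so the signature checks out.

genuine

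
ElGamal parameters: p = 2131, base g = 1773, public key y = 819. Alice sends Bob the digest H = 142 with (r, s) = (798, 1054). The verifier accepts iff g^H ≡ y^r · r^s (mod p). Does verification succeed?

passes

Left side g^H mod p:
Squares mod 2131: 1773^1≡1773, 1773^2≡304, 1773^4≡783, 1773^8≡1492, 1773^16≡1300, 1773^32≡117, 1773^64≡903, 1773^128≡1367
142 = 128 + 8 + 4 + 2, so 1773^142 ≡ 1367·1492·783·304 ≡ 1780 (mod 2131)
Right side y^r · r^s mod p:
Squares mod 2131: 819^1≡819, 819^2≡1627, 819^4≡427, 819^8≡1194, 819^16≡2128, 819^32≡9, 819^64≡81, 819^128≡168, 819^256≡521, 819^512≡804
798 = 512 + 256 + 16 + 8 + 4 + 2, so 819^798 ≡ 804·521·2128·1194·427·1627 ≡ 1805 (mod 2131)
Squares mod 2131: 798^1≡798, 798^2≡1766, 798^4≡1103, 798^8≡1939, 798^16≡637, 798^32≡879, 798^64≡1219, 798^128≡654, 798^256≡1516, 798^512≡1038, 798^1024≡1289
1054 = 1024 + 16 + 8 + 4 + 2, so 798^1054 ≡ 1289·637·1939·1103·1766 ≡ 609 (mod 2131)
1805·609 = 1099245 ≡ 1780 (mod 2131)
1780 ≡ 1780 (mod 2131), so the signature is genuine.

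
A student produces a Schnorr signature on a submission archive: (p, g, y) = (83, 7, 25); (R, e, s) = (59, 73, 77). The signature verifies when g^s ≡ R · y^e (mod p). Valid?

g^s mod p:
Squares mod 83: 7^1≡7, 7^2≡49, 7^4≡77, 7^8≡36, 7^16≡51, 7^32≡28, 7^64≡37
77 = 64 + 8 + 4 + 1, so 7^77 ≡ 37·36·77·7 ≡ 81 (mod 83)
R · y^e mod p:
Squares mod 83: 25^1≡25, 25^2≡44, 25^4≡27, 25^8≡65, 25^16≡75, 25^32≡64, 25^64≡29
73 = 64 + 8 + 1, so 25^73 ≡ 29·65·25 ≡ 64 (mod 83)
59·64 = 3776 ≡ 41 (mod 83)
81 ≠ 41; the check fails.

no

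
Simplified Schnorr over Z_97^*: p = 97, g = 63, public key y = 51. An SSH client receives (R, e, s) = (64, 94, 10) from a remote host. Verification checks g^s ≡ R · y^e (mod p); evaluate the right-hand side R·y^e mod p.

18

51^94 mod 97 = 70
R · y^e ≡ 64·70 = 4480 ≡ 18 (mod 97)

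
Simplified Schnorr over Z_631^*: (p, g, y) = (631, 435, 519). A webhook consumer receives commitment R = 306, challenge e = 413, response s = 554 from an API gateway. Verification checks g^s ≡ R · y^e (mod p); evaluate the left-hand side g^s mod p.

435^2 = 189225 ≡ 556
435^4 ≡ 556^2 = 309136 ≡ 577
435^8 ≡ 577^2 = 332929 ≡ 392
435^16 ≡ 392^2 = 153664 ≡ 331
435^32 ≡ 331^2 = 109561 ≡ 398
435^64 ≡ 398^2 = 158404 ≡ 23
435^128 ≡ 23^2 = 529
435^256 ≡ 529^2 = 279841 ≡ 308
435^512 ≡ 308^2 = 94864 ≡ 214
554 = 512 + 32 + 8 + 2, so 435^554 ≡ 214·398·392·556 ≡ 445 (mod 631)

445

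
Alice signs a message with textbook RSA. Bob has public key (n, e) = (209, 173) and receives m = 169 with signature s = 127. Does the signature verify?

Squares mod 209: s^1≡127, s^2≡36, s^4≡42, s^8≡92, s^16≡104, s^32≡157, s^64≡196, s^128≡169
173 = 128 + 32 + 8 + 4 + 1, so s^173 ≡ 169·157·92·42·127 ≡ 40 (mod 209)
The recovered value 40 does not match the digest 169.

does not verify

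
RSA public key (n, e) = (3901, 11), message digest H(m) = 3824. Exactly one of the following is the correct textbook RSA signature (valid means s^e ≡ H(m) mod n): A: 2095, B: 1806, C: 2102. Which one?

A

Candidate A: Squares mod 3901: 2095^1≡2095, 2095^2≡400, 2095^4≡59, 2095^8≡3481; 11 = 8 + 2 + 1, so 2095^11 ≡ 3481·400·2095 ≡ 3824 (mod 3901)
  → matches H(m) = 3824
Candidate B: Squares mod 3901: 1806^1≡1806, 1806^2≡400, 1806^4≡59, 1806^8≡3481; 11 = 8 + 2 + 1, so 1806^11 ≡ 3481·400·1806 ≡ 77 (mod 3901)
Candidate C: Squares mod 3901: 2102^1≡2102, 2102^2≡2472, 2102^4≡1818, 2102^8≡977; 11 = 8 + 2 + 1, so 2102^11 ≡ 977·2472·2102 ≡ 21 (mod 3901)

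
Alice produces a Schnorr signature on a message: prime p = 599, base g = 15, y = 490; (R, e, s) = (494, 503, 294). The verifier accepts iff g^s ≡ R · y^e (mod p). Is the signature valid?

g^s mod p:
Squares mod 599: 15^1≡15, 15^2≡225, 15^4≡309, 15^8≡240, 15^16≡96, 15^32≡231, 15^64≡50, 15^128≡104, 15^256≡34
294 = 256 + 32 + 4 + 2, so 15^294 ≡ 34·231·309·225 ≡ 351 (mod 599)
R · y^e mod p:
Squares mod 599: 490^1≡490, 490^2≡500, 490^4≡217, 490^8≡367, 490^16≡513, 490^32≡208, 490^64≡136, 490^128≡526, 490^256≡537
503 = 256 + 128 + 64 + 32 + 16 + 4 + 2 + 1, so 490^503 ≡ 537·526·136·208·513·217·500·490 ≡ 48 (mod 599)
494·48 = 23712 ≡ 351 (mod 599)
351 ≡ 351 (mod 599); signature holds.

valid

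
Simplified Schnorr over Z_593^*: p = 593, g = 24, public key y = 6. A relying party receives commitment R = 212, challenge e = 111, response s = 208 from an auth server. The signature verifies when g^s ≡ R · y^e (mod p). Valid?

no

g^s mod p:
24^2 = 576
24^4 ≡ 576^2 = 331776 ≡ 289
24^8 ≡ 289^2 = 83521 ≡ 501
24^16 ≡ 501^2 = 251001 ≡ 162
24^32 ≡ 162^2 = 26244 ≡ 152
24^64 ≡ 152^2 = 23104 ≡ 570
24^128 ≡ 570^2 = 324900 ≡ 529
208 = 128 + 64 + 16, so 24^208 ≡ 529·570·162 ≡ 78 (mod 593)
R · y^e mod p:
6^2 = 36
6^4 ≡ 36^2 = 1296 ≡ 110
6^8 ≡ 110^2 = 12100 ≡ 240
6^16 ≡ 240^2 = 57600 ≡ 79
6^32 ≡ 79^2 = 6241 ≡ 311
6^64 ≡ 311^2 = 96721 ≡ 62
111 = 64 + 32 + 8 + 4 + 2 + 1, so 6^111 ≡ 62·311·240·110·36·6 ≡ 471 (mod 593)
212·471 = 99852 ≡ 228 (mod 593)
78 ≠ 228; the check fails.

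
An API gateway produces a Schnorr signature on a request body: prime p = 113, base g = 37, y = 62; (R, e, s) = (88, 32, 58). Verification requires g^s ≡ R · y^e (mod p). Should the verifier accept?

accept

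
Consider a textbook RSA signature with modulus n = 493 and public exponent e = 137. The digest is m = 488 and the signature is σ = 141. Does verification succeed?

Squares mod 493: σ^1≡141, σ^2≡161, σ^4≡285, σ^8≡373, σ^16≡103, σ^32≡256, σ^64≡460, σ^128≡103
137 = 128 + 8 + 1, so σ^137 ≡ 103·373·141 ≡ 488 (mod 493)
488 = m, so the signature checks out.

passes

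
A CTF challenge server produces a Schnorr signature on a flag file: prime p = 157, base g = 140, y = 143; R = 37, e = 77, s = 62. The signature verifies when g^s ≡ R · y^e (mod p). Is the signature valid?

invalid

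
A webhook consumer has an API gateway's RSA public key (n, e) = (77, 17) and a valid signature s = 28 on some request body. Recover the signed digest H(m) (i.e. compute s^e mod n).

63

s^17 mod 77 = 63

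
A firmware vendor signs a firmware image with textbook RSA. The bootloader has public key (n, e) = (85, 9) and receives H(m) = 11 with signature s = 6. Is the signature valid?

s^2 ≡ 6^2 = 36
s^4 ≡ 36^2 = 1296 ≡ 21
s^8 ≡ 21^2 = 441 ≡ 16
9 = 8 + 1, so s^9 ≡ 16·6 ≡ 11 (mod 85)
Since 11 equals the digest 11, verification succeeds.

valid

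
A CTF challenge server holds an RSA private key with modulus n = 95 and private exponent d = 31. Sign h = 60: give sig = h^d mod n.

90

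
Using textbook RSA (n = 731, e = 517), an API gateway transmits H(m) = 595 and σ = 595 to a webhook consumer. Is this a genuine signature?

genuine

σ^517 mod 731 = 595
595 = H(m), so the signature checks out.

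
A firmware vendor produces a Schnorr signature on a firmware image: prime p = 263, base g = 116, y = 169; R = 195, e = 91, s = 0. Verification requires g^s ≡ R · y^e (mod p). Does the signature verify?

g^s mod p:
116^0 mod 263 = 1
R · y^e mod p:
Squares mod 263: 169^1≡169, 169^2≡157, 169^4≡190, 169^8≡69, 169^16≡27, 169^32≡203, 169^64≡181
91 = 64 + 16 + 8 + 2 + 1, so 169^91 ≡ 181·27·69·157·169 ≡ 205 (mod 263)
195·205 = 39975 ≡ 262 (mod 263)
1 ≠ 262; the check fails.

does not verify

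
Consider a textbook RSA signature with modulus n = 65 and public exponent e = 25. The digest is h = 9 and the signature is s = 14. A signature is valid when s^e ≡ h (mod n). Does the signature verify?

does not verify

s^2 ≡ 14^2 = 196 ≡ 1
s^4 ≡ 1^2 = 1
s^8 ≡ 1^2 = 1
s^16 ≡ 1^2 = 1
25 = 16 + 8 + 1, so s^25 ≡ 1·1·14 ≡ 14 (mod 65)
s^25 mod 65 = 14, but h = 9.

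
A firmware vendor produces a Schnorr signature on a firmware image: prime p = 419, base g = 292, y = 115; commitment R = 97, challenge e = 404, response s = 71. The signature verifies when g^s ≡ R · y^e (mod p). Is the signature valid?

invalid

g^s mod p:
292^71 mod 419 = 141
R · y^e mod p:
115^404 mod 419 = 387
97·387 = 37539 ≡ 248 (mod 419)
141 ≠ 248; the check fails.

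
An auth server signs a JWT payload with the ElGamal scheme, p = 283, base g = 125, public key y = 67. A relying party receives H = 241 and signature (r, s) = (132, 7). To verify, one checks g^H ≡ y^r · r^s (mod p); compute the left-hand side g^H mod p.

125^241 mod 283 = 212

212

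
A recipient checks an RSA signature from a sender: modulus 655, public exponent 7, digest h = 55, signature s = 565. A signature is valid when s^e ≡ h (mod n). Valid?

yes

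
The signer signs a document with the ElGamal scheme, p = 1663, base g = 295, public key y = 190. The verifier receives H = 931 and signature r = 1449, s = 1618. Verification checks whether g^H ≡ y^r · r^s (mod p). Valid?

Left side g^H mod p:
295^931 mod 1663 = 125
Right side y^r · r^s mod p:
190^1449 mod 1663 = 1014
1449^1618 mod 1663 = 1527
1014·1527 = 1548378 ≡ 125 (mod 1663)
125 ≡ 125 (mod 1663), so the signature is genuine.

yes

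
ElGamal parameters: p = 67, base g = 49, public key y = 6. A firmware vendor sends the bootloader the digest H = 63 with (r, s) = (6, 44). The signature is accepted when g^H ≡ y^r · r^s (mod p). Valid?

no

Left side g^H mod p:
49^63 mod 67 = 22
Right side y^r · r^s mod p:
6^6 mod 67 = 24
6^44 mod 67 = 29
24·29 = 696 ≡ 26 (mod 67)
22 ≠ 26, so verification fails.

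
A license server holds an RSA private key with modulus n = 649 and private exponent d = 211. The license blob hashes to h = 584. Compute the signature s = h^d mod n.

122

h^2 ≡ 584^2 = 341056 ≡ 331
h^4 ≡ 331^2 = 109561 ≡ 529
h^8 ≡ 529^2 = 279841 ≡ 122
h^16 ≡ 122^2 = 14884 ≡ 606
h^32 ≡ 606^2 = 367236 ≡ 551
h^64 ≡ 551^2 = 303601 ≡ 518
h^128 ≡ 518^2 = 268324 ≡ 287
211 = 128 + 64 + 16 + 2 + 1, so h^211 ≡ 287·518·606·331·584 ≡ 122 (mod 649)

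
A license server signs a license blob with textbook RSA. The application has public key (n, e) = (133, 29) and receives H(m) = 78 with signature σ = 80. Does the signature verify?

does not verify

σ^2 ≡ 80^2 = 6400 ≡ 16
σ^4 ≡ 16^2 = 256 ≡ 123
σ^8 ≡ 123^2 = 15129 ≡ 100
σ^16 ≡ 100^2 = 10000 ≡ 25
29 = 16 + 8 + 4 + 1, so σ^29 ≡ 25·100·123·80 ≡ 54 (mod 133)
σ^29 mod 133 = 54, but H(m) = 78.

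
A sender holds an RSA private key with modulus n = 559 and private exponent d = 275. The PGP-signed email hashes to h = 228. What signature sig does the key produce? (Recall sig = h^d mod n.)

470

h^2 ≡ 228^2 = 51984 ≡ 556
h^4 ≡ 556^2 = 309136 ≡ 9
h^8 ≡ 9^2 = 81
h^16 ≡ 81^2 = 6561 ≡ 412
h^32 ≡ 412^2 = 169744 ≡ 367
h^64 ≡ 367^2 = 134689 ≡ 529
h^128 ≡ 529^2 = 279841 ≡ 341
h^256 ≡ 341^2 = 116281 ≡ 9
275 = 256 + 16 + 2 + 1, so h^275 ≡ 9·412·556·228 ≡ 470 (mod 559)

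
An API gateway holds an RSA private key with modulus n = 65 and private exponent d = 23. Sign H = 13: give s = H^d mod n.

52

H^2 ≡ 13^2 = 169 ≡ 39
H^4 ≡ 39^2 = 1521 ≡ 26
H^8 ≡ 26^2 = 676 ≡ 26
H^16 ≡ 26^2 = 676 ≡ 26
23 = 16 + 4 + 2 + 1, so H^23 ≡ 26·26·39·13 ≡ 52 (mod 65)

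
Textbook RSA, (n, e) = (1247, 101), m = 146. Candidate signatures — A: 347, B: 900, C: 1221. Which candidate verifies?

B

Candidate A: Squares mod 1247: 347^1≡347, 347^2≡697, 347^4≡726, 347^8≡842, 347^16≡668, 347^32≡1045, 347^64≡900; 101 = 64 + 32 + 4 + 1, so 347^101 ≡ 900·1045·726·347 ≡ 1101 (mod 1247)
Candidate B: Squares mod 1247: 900^1≡900, 900^2≡697, 900^4≡726, 900^8≡842, 900^16≡668, 900^32≡1045, 900^64≡900; 101 = 64 + 32 + 4 + 1, so 900^101 ≡ 900·1045·726·900 ≡ 146 (mod 1247)
  → matches m = 146
Candidate C: Squares mod 1247: 1221^1≡1221, 1221^2≡676, 1221^4≡574, 1221^8≡268, 1221^16≡745, 1221^32≡110, 1221^64≡877; 101 = 64 + 32 + 4 + 1, so 1221^101 ≡ 877·110·574·1221 ≡ 582 (mod 1247)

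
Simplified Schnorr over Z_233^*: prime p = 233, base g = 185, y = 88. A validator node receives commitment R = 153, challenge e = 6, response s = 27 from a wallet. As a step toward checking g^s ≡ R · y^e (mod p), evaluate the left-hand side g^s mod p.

125

185^27 mod 233 = 125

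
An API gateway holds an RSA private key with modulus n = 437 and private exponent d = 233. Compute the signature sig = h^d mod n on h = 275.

h^2 ≡ 275^2 = 75625 ≡ 24
h^4 ≡ 24^2 = 576 ≡ 139
h^8 ≡ 139^2 = 19321 ≡ 93
h^16 ≡ 93^2 = 8649 ≡ 346
h^32 ≡ 346^2 = 119716 ≡ 415
h^64 ≡ 415^2 = 172225 ≡ 47
h^128 ≡ 47^2 = 2209 ≡ 24
233 = 128 + 64 + 32 + 8 + 1, so h^233 ≡ 24·47·415·93·275 ≡ 321 (mod 437)

321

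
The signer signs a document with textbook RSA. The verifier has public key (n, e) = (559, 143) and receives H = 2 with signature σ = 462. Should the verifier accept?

accept

Squares mod 559: σ^1≡462, σ^2≡465, σ^4≡451, σ^8≡484, σ^16≡35, σ^32≡107, σ^64≡269, σ^128≡250
143 = 128 + 8 + 4 + 2 + 1, so σ^143 ≡ 250·484·451·465·462 ≡ 2 (mod 559)
2 = H, so the signature checks out.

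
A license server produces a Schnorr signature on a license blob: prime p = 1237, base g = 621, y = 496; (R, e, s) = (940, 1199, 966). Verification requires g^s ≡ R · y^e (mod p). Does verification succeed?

g^s mod p:
621^966 mod 1237 = 226
R · y^e mod p:
496^1199 mod 1237 = 1003
940·1003 = 942820 ≡ 226 (mod 1237)
226 ≡ 226 (mod 1237); signature holds.

passes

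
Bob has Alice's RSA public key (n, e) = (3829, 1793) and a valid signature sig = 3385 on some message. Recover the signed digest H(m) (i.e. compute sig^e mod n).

1556

sig^1793 mod 3829 = 1556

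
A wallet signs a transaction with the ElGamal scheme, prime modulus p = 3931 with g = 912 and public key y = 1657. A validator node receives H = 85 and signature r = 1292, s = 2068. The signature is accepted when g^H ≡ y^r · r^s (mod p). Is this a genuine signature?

forged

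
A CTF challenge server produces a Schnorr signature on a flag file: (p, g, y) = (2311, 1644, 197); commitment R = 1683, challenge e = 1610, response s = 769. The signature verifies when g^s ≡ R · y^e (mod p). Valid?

g^s mod p:
Squares mod 2311: 1644^1≡1644, 1644^2≡1177, 1644^4≡1040, 1644^8≡52, 1644^16≡393, 1644^32≡1923, 1644^64≡329, 1644^128≡1935, 1644^256≡405, 1644^512≡2255
769 = 512 + 256 + 1, so 1644^769 ≡ 2255·405·1644 ≡ 2065 (mod 2311)
R · y^e mod p:
Squares mod 2311: 197^1≡197, 197^2≡1833, 197^4≡2006, 197^8≡585, 197^16≡197, 197^32≡1833, 197^64≡2006, 197^128≡585, 197^256≡197, 197^512≡1833, 197^1024≡2006
1610 = 1024 + 512 + 64 + 8 + 2, so 197^1610 ≡ 2006·1833·2006·585·1833 ≡ 1 (mod 2311)
1683·1 = 1683 ≡ 1683 (mod 2311)
2065 ≠ 1683; the check fails.

no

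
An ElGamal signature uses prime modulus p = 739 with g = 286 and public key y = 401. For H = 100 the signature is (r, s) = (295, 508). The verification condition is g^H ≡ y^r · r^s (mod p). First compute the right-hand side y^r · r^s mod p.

732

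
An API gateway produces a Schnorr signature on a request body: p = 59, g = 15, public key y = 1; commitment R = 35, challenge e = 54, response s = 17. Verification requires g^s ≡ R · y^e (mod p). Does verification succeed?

passes

g^s mod p:
15^2 = 225 ≡ 48
15^4 ≡ 48^2 = 2304 ≡ 3
15^8 ≡ 3^2 = 9
15^16 ≡ 9^2 = 81 ≡ 22
17 = 16 + 1, so 15^17 ≡ 22·15 ≡ 35 (mod 59)
R · y^e mod p:
1^2 = 1
1^4 ≡ 1^2 = 1
1^8 ≡ 1^2 = 1
1^16 ≡ 1^2 = 1
1^32 ≡ 1^2 = 1
54 = 32 + 16 + 4 + 2, so 1^54 ≡ 1·1·1·1 ≡ 1 (mod 59)
35·1 = 35 ≡ 35 (mod 59)
35 ≡ 35 (mod 59); signature holds.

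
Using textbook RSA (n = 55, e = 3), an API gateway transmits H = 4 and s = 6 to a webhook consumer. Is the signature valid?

invalid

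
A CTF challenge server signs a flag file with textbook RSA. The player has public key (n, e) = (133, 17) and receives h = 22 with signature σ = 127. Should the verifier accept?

accept

σ^17 mod 133 = 22
σ^17 mod 133 = 22 matches h.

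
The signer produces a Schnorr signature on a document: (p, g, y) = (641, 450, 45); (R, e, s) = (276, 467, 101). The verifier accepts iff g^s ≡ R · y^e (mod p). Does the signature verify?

verifies

g^s mod p:
450^2 = 202500 ≡ 585
450^4 ≡ 585^2 = 342225 ≡ 572
450^8 ≡ 572^2 = 327184 ≡ 274
450^16 ≡ 274^2 = 75076 ≡ 79
450^32 ≡ 79^2 = 6241 ≡ 472
450^64 ≡ 472^2 = 222784 ≡ 357
101 = 64 + 32 + 4 + 1, so 450^101 ≡ 357·472·572·450 ≡ 484 (mod 641)
R · y^e mod p:
45^2 = 2025 ≡ 102
45^4 ≡ 102^2 = 10404 ≡ 148
45^8 ≡ 148^2 = 21904 ≡ 110
45^16 ≡ 110^2 = 12100 ≡ 562
45^32 ≡ 562^2 = 315844 ≡ 472
45^64 ≡ 472^2 = 222784 ≡ 357
45^128 ≡ 357^2 = 127449 ≡ 531
45^256 ≡ 531^2 = 281961 ≡ 562
467 = 256 + 128 + 64 + 16 + 2 + 1, so 45^467 ≡ 562·531·357·562·102·45 ≡ 234 (mod 641)
276·234 = 64584 ≡ 484 (mod 641)
484 ≡ 484 (mod 641); signature holds.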